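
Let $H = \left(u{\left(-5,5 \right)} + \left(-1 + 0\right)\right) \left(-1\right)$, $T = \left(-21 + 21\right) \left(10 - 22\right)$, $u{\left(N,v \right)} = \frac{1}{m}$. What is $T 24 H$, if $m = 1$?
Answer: $0$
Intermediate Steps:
$u{\left(N,v \right)} = 1$ ($u{\left(N,v \right)} = 1^{-1} = 1$)
$T = 0$ ($T = 0 \left(-12\right) = 0$)
$H = 0$ ($H = \left(1 + \left(-1 + 0\right)\right) \left(-1\right) = \left(1 - 1\right) \left(-1\right) = 0 \left(-1\right) = 0$)
$T 24 H = 0 \cdot 24 \cdot 0 = 0 \cdot 0 = 0$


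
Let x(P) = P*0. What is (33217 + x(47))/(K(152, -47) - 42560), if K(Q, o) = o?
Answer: -33217/42607 ≈ -0.77961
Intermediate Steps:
x(P) = 0
(33217 + x(47))/(K(152, -47) - 42560) = (33217 + 0)/(-47 - 42560) = 33217/(-42607) = 33217*(-1/42607) = -33217/42607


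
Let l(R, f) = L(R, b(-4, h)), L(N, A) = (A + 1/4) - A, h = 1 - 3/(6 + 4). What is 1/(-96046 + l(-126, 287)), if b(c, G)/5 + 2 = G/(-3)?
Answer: -4/384183 ≈ -1.0412e-5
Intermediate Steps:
h = 7/10 (h = 1 - 3/10 = 7/10 ≈ 0.70000)
b(c, G) = -10 - 5*G/3 (b(c, G) = -10 + 5*(G/(-3)) = -10 + 5*(G*(-⅓)) = -10 + 5*(-G/3) = -10 - 5*G/3)
L(N, A) = ¼ (L(N, A) = (A + ¼) - A = (¼ + A) - A = ¼)
l(R, f) = ¼
1/(-96046 + l(-126, 287)) = 1/(-96046 + ¼) = 1/(-384183/4) = -4/384183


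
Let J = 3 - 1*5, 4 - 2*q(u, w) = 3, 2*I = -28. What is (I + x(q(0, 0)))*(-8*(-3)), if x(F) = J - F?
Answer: -396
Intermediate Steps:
I = -14 (I = (½)*(-28) = -14)
q(u, w) = ½ (q(u, w) = 2 - ½*3 = 2 - 3/2 = ½)
J = -2 (J = 3 - 5 = -2)
x(F) = -2 - F
(I + x(q(0, 0)))*(-8*(-3)) = (-14 + (-2 - 1*½))*(-8*(-3)) = (-14 + (-2 - ½))*24 = (-14 - 5/2)*24 = -33/2*24 = -396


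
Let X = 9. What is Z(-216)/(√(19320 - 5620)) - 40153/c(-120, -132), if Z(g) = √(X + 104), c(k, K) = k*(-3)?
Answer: -40153/360 + √15481/1370 ≈ -111.45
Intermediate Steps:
c(k, K) = -3*k
Z(g) = √113 (Z(g) = √(9 + 104) = √113)
Z(-216)/(√(19320 - 5620)) - 40153/c(-120, -132) = √113/(√(19320 - 5620)) - 40153/((-3*(-120))) = √113/(√13700) - 40153/360 = √113/((10*√137)) - 40153*1/360 = √113*(√137/1370) - 40153/360 = √15481/1370 - 40153/360 = -40153/360 + √15481/1370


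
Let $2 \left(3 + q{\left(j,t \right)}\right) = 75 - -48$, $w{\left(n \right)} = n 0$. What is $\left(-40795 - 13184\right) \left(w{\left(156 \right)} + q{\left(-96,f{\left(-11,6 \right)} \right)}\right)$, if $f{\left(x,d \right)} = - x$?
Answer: $- \frac{6315543}{2} \approx -3.1578 \cdot 10^{6}$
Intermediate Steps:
$w{\left(n \right)} = 0$
$q{\left(j,t \right)} = \frac{117}{2}$ ($q{\left(j,t \right)} = -3 + \frac{75 - -48}{2} = -3 + \frac{75 + 48}{2} = -3 + \frac{1}{2} \cdot 123 = -3 + \frac{123}{2} = \frac{117}{2}$)
$\left(-40795 - 13184\right) \left(w{\left(156 \right)} + q{\left(-96,f{\left(-11,6 \right)} \right)}\right) = \left(-40795 - 13184\right) \left(0 + \frac{117}{2}\right) = \left(-53979\right) \frac{117}{2} = - \frac{6315543}{2}$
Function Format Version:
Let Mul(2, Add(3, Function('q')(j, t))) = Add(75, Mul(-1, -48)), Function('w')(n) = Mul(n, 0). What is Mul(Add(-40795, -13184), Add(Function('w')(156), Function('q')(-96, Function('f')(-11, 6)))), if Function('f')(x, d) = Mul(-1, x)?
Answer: Rational(-6315543, 2) ≈ -3.1578e+6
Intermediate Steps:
Function('w')(n) = 0
Function('q')(j, t) = Rational(117, 2) (Function('q')(j, t) = Add(-3, Mul(Rational(1, 2), Add(75, Mul(-1, -48)))) = Add(-3, Mul(Rational(1, 2), Add(75, 48))) = Add(-3, Mul(Rational(1, 2), 123)) = Add(-3, Rational(123, 2)) = Rational(117, 2))
Mul(Add(-40795, -13184), Add(Function('w')(156), Function('q')(-96, Function('f')(-11, 6)))) = Mul(Add(-40795, -13184), Add(0, Rational(117, 2))) = Mul(-53979, Rational(117, 2)) = Rational(-6315543, 2)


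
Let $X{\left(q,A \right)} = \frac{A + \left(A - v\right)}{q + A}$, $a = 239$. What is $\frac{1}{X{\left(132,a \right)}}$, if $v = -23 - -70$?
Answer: $\frac{371}{431} \approx 0.86079$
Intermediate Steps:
$v = 47$ ($v = -23 + 70 = 47$)
$X{\left(q,A \right)} = \frac{-47 + 2 A}{A + q}$ ($X{\left(q,A \right)} = \frac{A + \left(A - 47\right)}{q + A} = \frac{A + \left(A - 47\right)}{A + q} = \frac{A + \left(-47 + A\right)}{A + q} = \frac{-47 + 2 A}{A + q}$)
$\frac{1}{X{\left(132,a \right)}} = \frac{1}{\frac{1}{239 + 132} \left(-47 + 2 \cdot 239\right)} = \frac{1}{\frac{1}{371} \left(-47 + 478\right)} = \frac{1}{\frac{1}{371} \cdot 431} = \frac{1}{\frac{431}{371}} = \frac{371}{431}$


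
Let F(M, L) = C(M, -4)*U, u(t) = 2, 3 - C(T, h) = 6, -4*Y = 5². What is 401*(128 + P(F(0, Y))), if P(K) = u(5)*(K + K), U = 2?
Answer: 41704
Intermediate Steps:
Y = -25/4 (Y = -¼*5² = -¼*25 = -25/4 ≈ -6.2500)
C(T, h) = -3 (C(T, h) = 3 - 1*6 = 3 - 6 = -3)
F(M, L) = -6 (F(M, L) = -3*2 = -6)
P(K) = 4*K (P(K) = 2*(K + K) = 2*(2*K) = 4*K)
401*(128 + P(F(0, Y))) = 401*(128 + 4*(-6)) = 401*(128 - 24) = 401*104 = 41704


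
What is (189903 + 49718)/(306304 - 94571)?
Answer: 2887/2551 ≈ 1.1317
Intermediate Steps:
(189903 + 49718)/(306304 - 94571) = 239621/211733 = 239621*(1/211733) = 2887/2551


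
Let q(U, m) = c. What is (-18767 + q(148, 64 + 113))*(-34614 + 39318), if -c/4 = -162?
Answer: -85231776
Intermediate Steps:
c = 648 (c = -4*(-162) = 648)
q(U, m) = 648
(-18767 + q(148, 64 + 113))*(-34614 + 39318) = (-18767 + 648)*(-34614 + 39318) = -18119*4704 = -85231776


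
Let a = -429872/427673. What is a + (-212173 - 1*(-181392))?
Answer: -13164632485/427673 ≈ -30782.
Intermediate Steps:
a = -429872/427673 (a = -429872*1/427673 = -429872/427673 ≈ -1.0051)
a + (-212173 - 1*(-181392)) = -429872/427673 + (-212173 - 1*(-181392)) = -429872/427673 + (-212173 + 181392) = -429872/427673 - 30781 = -13164632485/427673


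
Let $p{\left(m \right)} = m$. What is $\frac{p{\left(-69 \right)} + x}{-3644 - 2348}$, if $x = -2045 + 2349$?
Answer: $- \frac{235}{5992} \approx -0.039219$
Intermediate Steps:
$x = 304$
$\frac{p{\left(-69 \right)} + x}{-3644 - 2348} = \frac{-69 + 304}{-3644 - 2348} = \frac{235}{-5992} = 235 \left(- \frac{1}{5992}\right) = - \frac{235}{5992}$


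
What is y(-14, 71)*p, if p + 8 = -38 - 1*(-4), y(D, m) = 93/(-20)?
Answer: 1953/10 ≈ 195.30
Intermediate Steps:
y(D, m) = -93/20 (y(D, m) = 93*(-1/20) = -93/20)
p = -42 (p = -8 + (-38 - 1*(-4)) = -8 + (-38 + 4) = -8 - 34 = -42)
y(-14, 71)*p = -93/20*(-42) = 1953/10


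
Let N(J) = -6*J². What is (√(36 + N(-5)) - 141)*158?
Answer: -22278 + 158*I*√114 ≈ -22278.0 + 1687.0*I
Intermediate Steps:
(√(36 + N(-5)) - 141)*158 = (√(36 - 6*(-5)²) - 141)*158 = (√(36 - 6*25) - 141)*158 = (√(36 - 150) - 141)*158 = (√(-114) - 141)*158 = (I*√114 - 141)*158 = (-141 + I*√114)*158 = -22278 + 158*I*√114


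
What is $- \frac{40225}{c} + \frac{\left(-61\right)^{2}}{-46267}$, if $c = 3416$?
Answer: $- \frac{1873801011}{158048072} \approx -11.856$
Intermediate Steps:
$- \frac{40225}{c} + \frac{\left(-61\right)^{2}}{-46267} = - \frac{40225}{3416} + \frac{\left(-61\right)^{2}}{-46267} = \left(-40225\right) \frac{1}{3416} + 3721 \left(- \frac{1}{46267}\right) = - \frac{40225}{3416} - \frac{3721}{46267} = - \frac{1873801011}{158048072}$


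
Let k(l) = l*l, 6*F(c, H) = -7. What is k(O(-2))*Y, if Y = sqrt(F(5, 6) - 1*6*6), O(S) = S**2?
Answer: 8*I*sqrt(1338)/3 ≈ 97.543*I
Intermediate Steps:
F(c, H) = -7/6 (F(c, H) = (1/6)*(-7) = -7/6)
k(l) = l**2
Y = I*sqrt(1338)/6 (Y = sqrt(-7/6 - 1*6*6) = sqrt(-7/6 - 6*6) = sqrt(-7/6 - 36) = sqrt(-223/6) = I*sqrt(1338)/6 ≈ 6.0965*I)
k(O(-2))*Y = ((-2)**2)**2*(I*sqrt(1338)/6) = 4**2*(I*sqrt(1338)/6) = 16*(I*sqrt(1338)/6) = 8*I*sqrt(1338)/3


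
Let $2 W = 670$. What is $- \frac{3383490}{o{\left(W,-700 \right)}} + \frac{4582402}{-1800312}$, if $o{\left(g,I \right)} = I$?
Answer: $\frac{152203249187}{31505460} \approx 4831.0$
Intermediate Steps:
$W = 335$ ($W = \frac{1}{2} \cdot 670 = 335$)
$- \frac{3383490}{o{\left(W,-700 \right)}} + \frac{4582402}{-1800312} = - \frac{3383490}{-700} + \frac{4582402}{-1800312} = \left(-3383490\right) \left(- \frac{1}{700}\right) + 4582402 \left(- \frac{1}{1800312}\right) = \frac{338349}{70} - \frac{2291201}{900156} = \frac{152203249187}{31505460}$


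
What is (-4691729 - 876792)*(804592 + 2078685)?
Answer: -16055588523317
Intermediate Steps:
(-4691729 - 876792)*(804592 + 2078685) = -5568521*2883277 = -16055588523317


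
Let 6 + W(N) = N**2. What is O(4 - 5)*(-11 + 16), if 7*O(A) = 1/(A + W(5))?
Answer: 5/126 ≈ 0.039683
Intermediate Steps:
W(N) = -6 + N**2
O(A) = 1/(7*(19 + A)) (O(A) = 1/(7*(A + (-6 + 5**2))) = 1/(7*(A + (-6 + 25))) = 1/(7*(A + 19)) = 1/(7*(19 + A)))
O(4 - 5)*(-11 + 16) = (1/(7*(19 + (4 - 5))))*(-11 + 16) = (1/(7*(19 - 1)))*5 = ((1/7)/18)*5 = ((1/7)*(1/18))*5 = (1/126)*5 = 5/126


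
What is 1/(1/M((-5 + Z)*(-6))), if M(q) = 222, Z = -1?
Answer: 222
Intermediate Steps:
1/(1/M((-5 + Z)*(-6))) = 1/(1/222) = 222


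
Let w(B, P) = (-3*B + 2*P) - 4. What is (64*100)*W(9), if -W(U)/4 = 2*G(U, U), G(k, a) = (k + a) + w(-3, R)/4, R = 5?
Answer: -1113600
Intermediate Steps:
w(B, P) = -4 - 3*B + 2*P
G(k, a) = 15/4 + a + k (G(k, a) = (k + a) + (-4 - 3*(-3) + 2*5)/4 = (a + k) + (-4 + 9 + 10)*(1/4) = (a + k) + 15*(1/4) = (a + k) + 15/4 = 15/4 + a + k)
W(U) = -30 - 16*U (W(U) = -8*(15/4 + U + U) = -8*(15/4 + 2*U) = -4*(15/2 + 4*U) = -30 - 16*U)
(64*100)*W(9) = (64*100)*(-30 - 16*9) = 6400*(-30 - 144) = 6400*(-174) = -1113600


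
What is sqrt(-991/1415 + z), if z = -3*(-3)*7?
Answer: sqrt(124737910)/1415 ≈ 7.8930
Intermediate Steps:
z = 63 (z = 9*7 = 63)
sqrt(-991/1415 + z) = sqrt(-991/1415 + 63) = sqrt(88154/1415) = sqrt(124737910)/1415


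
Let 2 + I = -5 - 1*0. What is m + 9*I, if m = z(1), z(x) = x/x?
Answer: -62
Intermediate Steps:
z(x) = 1
I = -7 (I = -2 + (-5 - 1*0) = -2 + (-5 + 0) = -2 - 5 = -7)
m = 1
m + 9*I = 1 + 9*(-7) = 1 - 63 = -62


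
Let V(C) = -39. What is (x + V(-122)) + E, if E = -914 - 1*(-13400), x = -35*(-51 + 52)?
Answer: 12412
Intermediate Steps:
x = -35 (x = -35*1 = -35)
E = 12486 (E = -914 + 13400 = 12486)
(x + V(-122)) + E = (-35 - 39) + 12486 = -74 + 12486 = 12412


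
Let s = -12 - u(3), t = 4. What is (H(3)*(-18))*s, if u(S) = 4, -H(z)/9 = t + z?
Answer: -18144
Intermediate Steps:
H(z) = -36 - 9*z (H(z) = -9*(4 + z) = -36 - 9*z)
s = -16 (s = -12 - 1*4 = -12 - 4 = -16)
(H(3)*(-18))*s = ((-36 - 9*3)*(-18))*(-16) = ((-36 - 27)*(-18))*(-16) = -63*(-18)*(-16) = 1134*(-16) = -18144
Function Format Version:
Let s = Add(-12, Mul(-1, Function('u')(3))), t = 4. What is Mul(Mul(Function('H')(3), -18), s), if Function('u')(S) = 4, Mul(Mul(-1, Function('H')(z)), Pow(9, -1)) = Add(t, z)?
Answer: -18144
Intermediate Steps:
Function('H')(z) = Add(-36, Mul(-9, z)) (Function('H')(z) = Mul(-9, Add(4, z)) = Add(-36, Mul(-9, z)))
s = -16 (s = Add(-12, Mul(-1, 4)) = Add(-12, -4) = -16)
Mul(Mul(Function('H')(3), -18), s) = Mul(Mul(Add(-36, Mul(-9, 3)), -18), -16) = Mul(Mul(Add(-36, -27), -18), -16) = Mul(Mul(-63, -18), -16) = Mul(1134, -16) = -18144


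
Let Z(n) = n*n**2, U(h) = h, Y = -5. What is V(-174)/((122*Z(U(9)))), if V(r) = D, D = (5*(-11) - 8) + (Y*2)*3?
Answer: -31/29646 ≈ -0.0010457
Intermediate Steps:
Z(n) = n**3
D = -93 (D = (5*(-11) - 8) - 5*2*3 = (-55 - 8) - 10*3 = -63 - 30 = -93)
V(r) = -93
V(-174)/((122*Z(U(9)))) = -93/(122*9**3) = -93/(122*729) = -93/88938 = -93*1/88938 = -31/29646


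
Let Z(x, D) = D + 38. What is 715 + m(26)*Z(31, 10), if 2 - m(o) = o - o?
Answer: 811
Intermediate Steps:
Z(x, D) = 38 + D
m(o) = 2 (m(o) = 2 - (o - o) = 2 - 1*0 = 2 + 0 = 2)
715 + m(26)*Z(31, 10) = 715 + 2*(38 + 10) = 715 + 2*48 = 715 + 96 = 811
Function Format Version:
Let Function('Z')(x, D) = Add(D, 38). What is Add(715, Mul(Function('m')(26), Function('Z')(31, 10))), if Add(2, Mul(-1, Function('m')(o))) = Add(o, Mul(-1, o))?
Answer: 811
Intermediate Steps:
Function('Z')(x, D) = Add(38, D)
Function('m')(o) = 2 (Function('m')(o) = Add(2, Mul(-1, Add(o, Mul(-1, o)))) = Add(2, Mul(-1, 0)) = Add(2, 0) = 2)
Add(715, Mul(Function('m')(26), Function('Z')(31, 10))) = Add(715, Mul(2, Add(38, 10))) = Add(715, Mul(2, 48)) = Add(715, 96) = 811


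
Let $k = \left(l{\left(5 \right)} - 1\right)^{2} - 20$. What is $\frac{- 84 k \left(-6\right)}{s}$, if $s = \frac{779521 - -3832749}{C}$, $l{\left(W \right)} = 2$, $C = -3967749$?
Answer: $\frac{1117504836}{135655} \approx 8237.8$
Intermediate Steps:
$k = -19$ ($k = \left(2 - 1\right)^{2} - 20 = 1^{2} - 20 = 1 - 20 = -19$)
$s = - \frac{271310}{233397}$ ($s = \frac{779521 - -3832749}{-3967749} = \left(779521 + 3832749\right) \left(- \frac{1}{3967749}\right) = 4612270 \left(- \frac{1}{3967749}\right) = - \frac{271310}{233397} \approx -1.1624$)
$\frac{- 84 k \left(-6\right)}{s} = \frac{\left(-84\right) \left(-19\right) \left(-6\right)}{- \frac{271310}{233397}} = 1596 \left(-6\right) \left(- \frac{233397}{271310}\right) = \left(-9576\right) \left(- \frac{233397}{271310}\right) = \frac{1117504836}{135655}$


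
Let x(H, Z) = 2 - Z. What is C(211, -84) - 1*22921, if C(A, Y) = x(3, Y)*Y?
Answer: -30145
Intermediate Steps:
C(A, Y) = Y*(2 - Y) (C(A, Y) = (2 - Y)*Y = Y*(2 - Y))
C(211, -84) - 1*22921 = -84*(2 - 1*(-84)) - 1*22921 = -84*(2 + 84) - 22921 = -84*86 - 22921 = -7224 - 22921 = -30145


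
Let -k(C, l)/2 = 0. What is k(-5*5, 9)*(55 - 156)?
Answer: 0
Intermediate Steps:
k(C, l) = 0 (k(C, l) = -2*0 = 0)
k(-5*5, 9)*(55 - 156) = 0*(55 - 156) = 0*(-101) = 0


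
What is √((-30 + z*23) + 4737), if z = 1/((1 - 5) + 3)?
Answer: 2*√1171 ≈ 68.440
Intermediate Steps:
z = -1 (z = 1/(-4 + 3) = 1/(-1) = -1)
√((-30 + z*23) + 4737) = √((-30 - 1*23) + 4737) = √((-30 - 23) + 4737) = √(-53 + 4737) = √4684 = 2*√1171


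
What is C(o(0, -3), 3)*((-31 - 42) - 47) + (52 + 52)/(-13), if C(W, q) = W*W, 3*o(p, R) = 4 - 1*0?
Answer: -664/3 ≈ -221.33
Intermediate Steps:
o(p, R) = 4/3 (o(p, R) = (4 - 1*0)/3 = (4 + 0)/3 = (⅓)*4 = 4/3)
C(W, q) = W²
C(o(0, -3), 3)*((-31 - 42) - 47) + (52 + 52)/(-13) = (4/3)²*((-31 - 42) - 47) + (52 + 52)/(-13) = 16*(-73 - 47)/9 + 104*(-1/13) = (16/9)*(-120) - 8 = -640/3 - 8 = -664/3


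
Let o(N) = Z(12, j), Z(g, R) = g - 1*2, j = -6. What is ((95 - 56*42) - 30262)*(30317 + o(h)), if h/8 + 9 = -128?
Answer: -986203713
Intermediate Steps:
h = -1096 (h = -72 + 8*(-128) = -72 - 1024 = -1096)
Z(g, R) = -2 + g (Z(g, R) = g - 2 = -2 + g)
o(N) = 10 (o(N) = -2 + 12 = 10)
((95 - 56*42) - 30262)*(30317 + o(h)) = ((95 - 56*42) - 30262)*(30317 + 10) = ((95 - 2352) - 30262)*30327 = (-2257 - 30262)*30327 = -32519*30327 = -986203713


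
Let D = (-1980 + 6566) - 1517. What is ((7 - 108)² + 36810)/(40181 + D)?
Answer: 47011/43250 ≈ 1.0870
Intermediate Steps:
D = 3069 (D = 4586 - 1517 = 3069)
((7 - 108)² + 36810)/(40181 + D) = ((7 - 108)² + 36810)/(40181 + 3069) = ((-101)² + 36810)/43250 = (10201 + 36810)*(1/43250) = 47011*(1/43250) = 47011/43250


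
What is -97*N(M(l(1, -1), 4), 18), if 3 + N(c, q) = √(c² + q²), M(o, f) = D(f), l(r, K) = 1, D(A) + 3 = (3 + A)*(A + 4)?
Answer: 291 - 97*√3133 ≈ -5138.4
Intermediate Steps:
D(A) = -3 + (3 + A)*(4 + A) (D(A) = -3 + (3 + A)*(A + 4) = -3 + (3 + A)*(4 + A))
M(o, f) = 9 + f² + 7*f
N(c, q) = -3 + √(c² + q²)
-97*N(M(l(1, -1), 4), 18) = -97*(-3 + √((9 + 4² + 7*4)² + 18²)) = -97*(-3 + √((9 + 16 + 28)² + 324)) = -97*(-3 + √(53² + 324)) = -97*(-3 + √(2809 + 324)) = -97*(-3 + √3133) = 291 - 97*√3133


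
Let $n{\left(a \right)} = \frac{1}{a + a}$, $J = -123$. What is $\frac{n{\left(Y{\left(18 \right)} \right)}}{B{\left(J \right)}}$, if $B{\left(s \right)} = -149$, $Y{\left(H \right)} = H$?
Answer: $- \frac{1}{5364} \approx -0.00018643$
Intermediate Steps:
$n{\left(a \right)} = \frac{1}{2 a}$
$\frac{n{\left(Y{\left(18 \right)} \right)}}{B{\left(J \right)}} = \frac{\frac{1}{2} \cdot \frac{1}{18}}{-149} = \frac{1}{2} \cdot \frac{1}{18} \left(- \frac{1}{149}\right) = \frac{1}{36} \left(- \frac{1}{149}\right) = - \frac{1}{5364}$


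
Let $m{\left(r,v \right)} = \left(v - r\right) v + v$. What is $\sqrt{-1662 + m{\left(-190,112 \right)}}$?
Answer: $3 \sqrt{3586} \approx 179.65$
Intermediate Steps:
$m{\left(r,v \right)} = v + v \left(v - r\right)$ ($m{\left(r,v \right)} = v \left(v - r\right) + v = v + v \left(v - r\right)$)
$\sqrt{-1662 + m{\left(-190,112 \right)}} = \sqrt{-1662 + 112 \left(1 + 112 - -190\right)} = \sqrt{-1662 + 112 \left(1 + 112 + 190\right)} = \sqrt{-1662 + 112 \cdot 303} = \sqrt{-1662 + 33936} = \sqrt{32274} = 3 \sqrt{3586}$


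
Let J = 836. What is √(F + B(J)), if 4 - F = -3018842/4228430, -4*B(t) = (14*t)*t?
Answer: I*√10933974628214572185/2114215 ≈ 1564.0*I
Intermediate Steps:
B(t) = -7*t²/2 (B(t) = -14*t*t/4 = -7*t²/2)
F = 9966281/2114215 (F = 4 - (-3018842)/4228430 = 4 - 1*(-1509421/2114215) = 4 + 1509421/2114215 = 9966281/2114215 ≈ 4.7139)
√(F + B(J)) = √(9966281/2114215 - 7/2*836²) = √(9966281/2114215 - 7/2*698896) = √(9966281/2114215 - 2446136) = √(-5171647456959/2114215) = I*√10933974628214572185/2114215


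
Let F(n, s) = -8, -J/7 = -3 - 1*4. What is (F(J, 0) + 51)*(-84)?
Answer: -3612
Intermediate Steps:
J = 49 (J = -7*(-3 - 1*4) = -7*(-3 - 4) = -7*(-7) = 49)
(F(J, 0) + 51)*(-84) = (-8 + 51)*(-84) = 43*(-84) = -3612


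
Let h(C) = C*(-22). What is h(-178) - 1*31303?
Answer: -27387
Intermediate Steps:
h(C) = -22*C
h(-178) - 1*31303 = -22*(-178) - 1*31303 = 3916 - 31303 = -27387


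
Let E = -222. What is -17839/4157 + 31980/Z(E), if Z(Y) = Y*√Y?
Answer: -17839/4157 + 2665*I*√222/4107 ≈ -4.2913 + 9.6683*I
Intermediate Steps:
Z(Y) = Y^(3/2)
-17839/4157 + 31980/Z(E) = -17839/4157 + 31980/((-222)^(3/2)) = -17839*1/4157 + 31980/((-222*I*√222)) = -17839/4157 + 31980*(I*√222/49284) = -17839/4157 + 2665*I*√222/4107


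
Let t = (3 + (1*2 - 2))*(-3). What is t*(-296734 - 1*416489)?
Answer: 6419007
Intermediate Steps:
t = -9 (t = (3 + (2 - 2))*(-3) = (3 + 0)*(-3) = 3*(-3) = -9)
t*(-296734 - 1*416489) = -9*(-296734 - 1*416489) = -9*(-296734 - 416489) = -9*(-713223) = 6419007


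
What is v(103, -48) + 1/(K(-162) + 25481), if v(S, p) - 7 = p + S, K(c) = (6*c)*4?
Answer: 1338767/21593 ≈ 62.000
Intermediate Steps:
K(c) = 24*c
v(S, p) = 7 + S + p (v(S, p) = 7 + (p + S) = 7 + (S + p) = 7 + S + p)
v(103, -48) + 1/(K(-162) + 25481) = (7 + 103 - 48) + 1/(24*(-162) + 25481) = 62 + 1/(-3888 + 25481) = 62 + 1/21593 = 1338767/21593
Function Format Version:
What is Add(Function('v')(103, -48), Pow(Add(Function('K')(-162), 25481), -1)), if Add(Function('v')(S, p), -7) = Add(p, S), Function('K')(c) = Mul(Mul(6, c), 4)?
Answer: Rational(1338767, 21593) ≈ 62.000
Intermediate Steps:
Function('K')(c) = Mul(24, c)
Function('v')(S, p) = Add(7, S, p) (Function('v')(S, p) = Add(7, Add(p, S)) = Add(7, Add(S, p)) = Add(7, S, p))
Add(Function('v')(103, -48), Pow(Add(Function('K')(-162), 25481), -1)) = Add(Add(7, 103, -48), Pow(Add(Mul(24, -162), 25481), -1)) = Add(62, Pow(Add(-3888, 25481), -1)) = Add(62, Pow(21593, -1)) = Add(62, Rational(1, 21593)) = Rational(1338767, 21593)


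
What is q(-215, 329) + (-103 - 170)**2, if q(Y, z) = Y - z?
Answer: 73985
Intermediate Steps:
q(-215, 329) + (-103 - 170)**2 = (-215 - 1*329) + (-103 - 170)**2 = (-215 - 329) + (-273)**2 = -544 + 74529 = 73985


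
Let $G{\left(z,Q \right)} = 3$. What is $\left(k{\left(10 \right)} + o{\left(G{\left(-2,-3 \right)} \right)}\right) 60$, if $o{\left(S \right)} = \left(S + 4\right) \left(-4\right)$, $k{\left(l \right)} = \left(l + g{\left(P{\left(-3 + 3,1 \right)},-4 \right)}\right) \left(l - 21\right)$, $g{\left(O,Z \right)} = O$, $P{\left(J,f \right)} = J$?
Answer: $-8280$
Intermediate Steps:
$k{\left(l \right)} = l \left(-21 + l\right)$ ($k{\left(l \right)} = \left(l + \left(-3 + 3\right)\right) \left(l - 21\right) = \left(l + 0\right) \left(-21 + l\right) = l \left(-21 + l\right)$)
$o{\left(S \right)} = -16 - 4 S$ ($o{\left(S \right)} = \left(4 + S\right) \left(-4\right) = -16 - 4 S$)
$\left(k{\left(10 \right)} + o{\left(G{\left(-2,-3 \right)} \right)}\right) 60 = \left(10 \left(-21 + 10\right) - 28\right) 60 = \left(10 \left(-11\right) - 28\right) 60 = \left(-110 - 28\right) 60 = \left(-138\right) 60 = -8280$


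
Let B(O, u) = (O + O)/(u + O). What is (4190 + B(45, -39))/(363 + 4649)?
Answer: 4205/5012 ≈ 0.83899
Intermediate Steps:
B(O, u) = 2*O/(O + u) (B(O, u) = (2*O)/(O + u) = 2*O/(O + u))
(4190 + B(45, -39))/(363 + 4649) = (4190 + 2*45/(45 - 39))/(363 + 4649) = (4190 + 2*45/6)/5012 = (4190 + 2*45*(⅙))*(1/5012) = (4190 + 15)*(1/5012) = 4205*(1/5012) = 4205/5012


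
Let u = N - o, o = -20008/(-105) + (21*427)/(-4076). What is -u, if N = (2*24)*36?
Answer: -658938367/427980 ≈ -1539.6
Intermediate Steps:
o = 80611073/427980 (o = -20008*(-1/105) + 8967*(-1/4076) = 20008/105 - 8967/4076 = 80611073/427980 ≈ 188.35)
N = 1728 (N = 48*36 = 1728)
u = 658938367/427980 (u = 1728 - 1*80611073/427980 = 1728 - 80611073/427980 = 658938367/427980 ≈ 1539.6)
-u = -1*658938367/427980 = -658938367/427980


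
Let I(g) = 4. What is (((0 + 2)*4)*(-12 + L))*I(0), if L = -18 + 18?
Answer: -384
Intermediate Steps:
L = 0
(((0 + 2)*4)*(-12 + L))*I(0) = (((0 + 2)*4)*(-12 + 0))*4 = ((2*4)*(-12))*4 = (8*(-12))*4 = -96*4 = -384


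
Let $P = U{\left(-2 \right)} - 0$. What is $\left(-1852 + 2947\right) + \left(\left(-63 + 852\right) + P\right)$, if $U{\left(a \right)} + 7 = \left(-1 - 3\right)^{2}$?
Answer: $1893$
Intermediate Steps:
$U{\left(a \right)} = 9$ ($U{\left(a \right)} = -7 + \left(-1 - 3\right)^{2} = -7 + \left(-4\right)^{2} = -7 + 16 = 9$)
$P = 9$ ($P = 9 - 0 = 9 + 0 = 9$)
$\left(-1852 + 2947\right) + \left(\left(-63 + 852\right) + P\right) = \left(-1852 + 2947\right) + \left(\left(-63 + 852\right) + 9\right) = 1095 + \left(789 + 9\right) = 1095 + 798 = 1893$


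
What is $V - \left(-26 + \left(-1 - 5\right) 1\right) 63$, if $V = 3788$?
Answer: $5804$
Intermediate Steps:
$V - \left(-26 + \left(-1 - 5\right) 1\right) 63 = 3788 - \left(-26 + \left(-1 - 5\right) 1\right) 63 = 3788 - \left(-26 - 6\right) 63 = 3788 - \left(-32\right) 63 = 3788 - -2016 = 3788 + 2016 = 5804$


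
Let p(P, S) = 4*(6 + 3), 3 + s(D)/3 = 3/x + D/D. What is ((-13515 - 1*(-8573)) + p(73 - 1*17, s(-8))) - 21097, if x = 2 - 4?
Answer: -26003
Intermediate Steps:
x = -2
s(D) = -21/2 (s(D) = -9 + 3*(3/(-2) + D/D) = -9 + 3*(3*(-½) + 1) = -9 + 3*(-3/2 + 1) = -9 + 3*(-½) = -9 - 3/2 = -21/2)
p(P, S) = 36 (p(P, S) = 4*9 = 36)
((-13515 - 1*(-8573)) + p(73 - 1*17, s(-8))) - 21097 = ((-13515 - 1*(-8573)) + 36) - 21097 = ((-13515 + 8573) + 36) - 21097 = (-4942 + 36) - 21097 = -4906 - 21097 = -26003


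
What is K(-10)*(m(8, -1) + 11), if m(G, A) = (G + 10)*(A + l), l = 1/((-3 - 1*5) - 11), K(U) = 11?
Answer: -1661/19 ≈ -87.421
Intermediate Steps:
l = -1/19 (l = 1/((-3 - 5) - 11) = 1/(-8 - 11) = 1/(-19) = -1/19 ≈ -0.052632)
m(G, A) = (10 + G)*(-1/19 + A) (m(G, A) = (G + 10)*(A - 1/19) = (10 + G)*(-1/19 + A))
K(-10)*(m(8, -1) + 11) = 11*((-10/19 + 10*(-1) - 1/19*8 - 1*8) + 11) = 11*((-10/19 - 10 - 8/19 - 8) + 11) = 11*(-360/19 + 11) = 11*(-151/19) = -1661/19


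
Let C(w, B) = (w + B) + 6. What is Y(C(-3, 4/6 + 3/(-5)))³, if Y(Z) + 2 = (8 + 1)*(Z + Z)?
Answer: 18821096/125 ≈ 1.5057e+5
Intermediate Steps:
C(w, B) = 6 + B + w (C(w, B) = (B + w) + 6 = 6 + B + w)
Y(Z) = -2 + 18*Z (Y(Z) = -2 + (8 + 1)*(Z + Z) = -2 + 9*(2*Z) = -2 + 18*Z)
Y(C(-3, 4/6 + 3/(-5)))³ = (-2 + 18*(6 + (4/6 + 3/(-5)) - 3))³ = (-2 + 18*(6 + (4*(⅙) + 3*(-⅕)) - 3))³ = (-2 + 18*(6 + (⅔ - ⅗) - 3))³ = (-2 + 18*(6 + 1/15 - 3))³ = (-2 + 18*(46/15))³ = (-2 + 276/5)³ = (266/5)³ = 18821096/125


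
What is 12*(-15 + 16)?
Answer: 12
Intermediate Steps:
12*(-15 + 16) = 12*1 = 12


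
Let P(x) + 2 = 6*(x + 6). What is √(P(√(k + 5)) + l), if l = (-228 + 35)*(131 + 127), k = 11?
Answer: 2*I*√12434 ≈ 223.02*I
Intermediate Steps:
l = -49794 (l = -193*258 = -49794)
P(x) = 34 + 6*x (P(x) = -2 + 6*(x + 6) = -2 + 6*(6 + x) = -2 + (36 + 6*x) = 34 + 6*x)
√(P(√(k + 5)) + l) = √((34 + 6*√(11 + 5)) - 49794) = √((34 + 6*√16) - 49794) = √((34 + 6*4) - 49794) = √((34 + 24) - 49794) = √(58 - 49794) = √(-49736) = 2*I*√12434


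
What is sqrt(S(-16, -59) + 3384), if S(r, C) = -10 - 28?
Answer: sqrt(3346) ≈ 57.845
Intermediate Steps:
S(r, C) = -38
sqrt(S(-16, -59) + 3384) = sqrt(-38 + 3384) = sqrt(3346)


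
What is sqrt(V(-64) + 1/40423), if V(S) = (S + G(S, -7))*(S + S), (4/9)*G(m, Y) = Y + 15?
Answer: 75*sqrt(1710418399)/40423 ≈ 76.733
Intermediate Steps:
G(m, Y) = 135/4 + 9*Y/4 (G(m, Y) = 9*(Y + 15)/4 = 9*(15 + Y)/4 = 135/4 + 9*Y/4)
V(S) = 2*S*(18 + S) (V(S) = (S + (135/4 + (9/4)*(-7)))*(S + S) = (S + (135/4 - 63/4))*(2*S) = (S + 18)*(2*S) = (18 + S)*(2*S) = 2*S*(18 + S))
sqrt(V(-64) + 1/40423) = sqrt(2*(-64)*(18 - 64) + 1/40423) = sqrt(2*(-64)*(-46) + 1/40423) = sqrt(5888 + 1/40423) = sqrt(238010625/40423) = 75*sqrt(1710418399)/40423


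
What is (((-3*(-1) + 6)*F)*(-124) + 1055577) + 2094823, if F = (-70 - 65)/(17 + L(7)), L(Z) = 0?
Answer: 53707460/17 ≈ 3.1593e+6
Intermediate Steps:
F = -135/17 (F = (-70 - 65)/(17 + 0) = -135/17 ≈ -7.9412)
(((-3*(-1) + 6)*F)*(-124) + 1055577) + 2094823 = (((-3*(-1) + 6)*(-135/17))*(-124) + 1055577) + 2094823 = (((3 + 6)*(-135/17))*(-124) + 1055577) + 2094823 = ((9*(-135/17))*(-124) + 1055577) + 2094823 = (-1215/17*(-124) + 1055577) + 2094823 = (150660/17 + 1055577) + 2094823 = 18095469/17 + 2094823 = 53707460/17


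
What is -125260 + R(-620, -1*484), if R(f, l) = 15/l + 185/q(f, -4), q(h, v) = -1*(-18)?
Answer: -545587925/4356 ≈ -1.2525e+5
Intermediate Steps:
q(h, v) = 18
R(f, l) = 185/18 + 15/l (R(f, l) = 15/l + 185/18 = 185/18 + 15/l)
-125260 + R(-620, -1*484) = -125260 + (185/18 + 15/((-1*484))) = -125260 + (185/18 + 15/(-484)) = -125260 + (185/18 + 15*(-1/484)) = -125260 + (185/18 - 15/484) = -125260 + 44635/4356 = -545587925/4356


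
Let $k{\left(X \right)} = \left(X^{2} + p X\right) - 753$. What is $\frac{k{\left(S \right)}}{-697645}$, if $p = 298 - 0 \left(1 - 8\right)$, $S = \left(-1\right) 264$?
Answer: $\frac{9729}{697645} \approx 0.013945$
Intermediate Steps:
$S = -264$
$p = 298$ ($p = 298 - 0 \left(-7\right) = 298 - 0 = 298 + 0 = 298$)
$k{\left(X \right)} = -753 + X^{2} + 298 X$ ($k{\left(X \right)} = \left(X^{2} + 298 X\right) - 753 = -753 + X^{2} + 298 X$)
$\frac{k{\left(S \right)}}{-697645} = \frac{-753 + \left(-264\right)^{2} + 298 \left(-264\right)}{-697645} = \left(-753 + 69696 - 78672\right) \left(- \frac{1}{697645}\right) = \left(-9729\right) \left(- \frac{1}{697645}\right) = \frac{9729}{697645}$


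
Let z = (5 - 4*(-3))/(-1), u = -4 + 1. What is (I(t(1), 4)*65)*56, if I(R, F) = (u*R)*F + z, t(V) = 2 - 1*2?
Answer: -61880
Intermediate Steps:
u = -3
t(V) = 0 (t(V) = 2 - 2 = 0)
z = -17 (z = (5 + 12)*(-1) = 17*(-1) = -17)
I(R, F) = -17 - 3*F*R (I(R, F) = (-3*R)*F - 17 = -3*F*R - 17 = -17 - 3*F*R)
(I(t(1), 4)*65)*56 = ((-17 - 3*4*0)*65)*56 = ((-17 + 0)*65)*56 = -17*65*56 = -1105*56 = -61880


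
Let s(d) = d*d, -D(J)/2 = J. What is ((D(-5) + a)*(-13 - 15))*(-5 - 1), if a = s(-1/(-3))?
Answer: 5096/3 ≈ 1698.7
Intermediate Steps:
D(J) = -2*J
s(d) = d**2
a = 1/9 (a = (-1/(-3))**2 = (-1*(-1/3))**2 = (1/3)**2 = 1/9 ≈ 0.11111)
((D(-5) + a)*(-13 - 15))*(-5 - 1) = ((-2*(-5) + 1/9)*(-13 - 15))*(-5 - 1) = ((10 + 1/9)*(-28))*(-6) = ((91/9)*(-28))*(-6) = -2548/9*(-6) = 5096/3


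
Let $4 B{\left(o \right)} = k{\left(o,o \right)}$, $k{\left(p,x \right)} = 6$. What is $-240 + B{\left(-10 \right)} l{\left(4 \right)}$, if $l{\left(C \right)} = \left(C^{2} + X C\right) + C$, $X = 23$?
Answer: $-72$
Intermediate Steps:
$B{\left(o \right)} = \frac{3}{2}$ ($B{\left(o \right)} = \frac{1}{4} \cdot 6 = \frac{3}{2}$)
$l{\left(C \right)} = C^{2} + 24 C$ ($l{\left(C \right)} = \left(C^{2} + 23 C\right) + C = C^{2} + 24 C$)
$-240 + B{\left(-10 \right)} l{\left(4 \right)} = -240 + \frac{3 \cdot 4 \left(24 + 4\right)}{2} = -240 + \frac{3 \cdot 4 \cdot 28}{2} = -240 + \frac{3}{2} \cdot 112 = -240 + 168 = -72$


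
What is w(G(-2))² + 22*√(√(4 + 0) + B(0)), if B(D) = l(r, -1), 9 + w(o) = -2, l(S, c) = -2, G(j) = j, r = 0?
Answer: 121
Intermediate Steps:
w(o) = -11 (w(o) = -9 - 2 = -11)
B(D) = -2
w(G(-2))² + 22*√(√(4 + 0) + B(0)) = (-11)² + 22*√(√(4 + 0) - 2) = 121 + 22*√(√4 - 2) = 121 + 22*√(2 - 2) = 121 + 22*√0 = 121 + 22*0 = 121 + 0 = 121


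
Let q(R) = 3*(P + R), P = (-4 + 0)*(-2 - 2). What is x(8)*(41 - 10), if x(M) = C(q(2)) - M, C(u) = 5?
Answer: -93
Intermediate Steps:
P = 16 (P = -4*(-4) = 16)
q(R) = 48 + 3*R (q(R) = 3*(16 + R) = 48 + 3*R)
x(M) = 5 - M
x(8)*(41 - 10) = (5 - 1*8)*(41 - 10) = (5 - 8)*31 = -3*31 = -93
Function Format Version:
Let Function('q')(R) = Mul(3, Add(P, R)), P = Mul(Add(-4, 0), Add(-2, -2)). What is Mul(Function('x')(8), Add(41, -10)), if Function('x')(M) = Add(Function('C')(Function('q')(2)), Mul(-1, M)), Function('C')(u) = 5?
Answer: -93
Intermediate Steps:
P = 16 (P = Mul(-4, -4) = 16)
Function('q')(R) = Add(48, Mul(3, R)) (Function('q')(R) = Mul(3, Add(16, R)) = Add(48, Mul(3, R)))
Function('x')(M) = Add(5, Mul(-1, M))
Mul(Function('x')(8), Add(41, -10)) = Mul(Add(5, Mul(-1, 8)), Add(41, -10)) = Mul(Add(5, -8), 31) = Mul(-3, 31) = -93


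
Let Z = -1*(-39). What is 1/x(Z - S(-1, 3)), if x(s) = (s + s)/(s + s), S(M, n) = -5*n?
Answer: 1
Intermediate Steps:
Z = 39
x(s) = 1 (x(s) = (2*s)/((2*s)) = (2*s)*(1/(2*s)) = 1)
1/x(Z - S(-1, 3)) = 1/1 = 1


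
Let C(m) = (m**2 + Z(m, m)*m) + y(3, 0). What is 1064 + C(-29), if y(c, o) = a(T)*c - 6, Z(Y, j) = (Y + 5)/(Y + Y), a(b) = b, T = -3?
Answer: 1878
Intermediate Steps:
Z(Y, j) = (5 + Y)/(2*Y) (Z(Y, j) = (5 + Y)/((2*Y)) = (5 + Y)*(1/(2*Y)) = (5 + Y)/(2*Y))
y(c, o) = -6 - 3*c (y(c, o) = -3*c - 6 = -6 - 3*c)
C(m) = -25/2 + m**2 + m/2 (C(m) = (m**2 + ((5 + m)/(2*m))*m) + (-6 - 3*3) = (m**2 + (5/2 + m/2)) + (-6 - 9) = (5/2 + m**2 + m/2) - 15 = -25/2 + m**2 + m/2)
1064 + C(-29) = 1064 + (-25/2 + (-29)**2 + (1/2)*(-29)) = 1064 + (-25/2 + 841 - 29/2) = 1064 + 814 = 1878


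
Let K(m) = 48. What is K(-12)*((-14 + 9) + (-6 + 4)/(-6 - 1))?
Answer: -1584/7 ≈ -226.29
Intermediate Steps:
K(-12)*((-14 + 9) + (-6 + 4)/(-6 - 1)) = 48*((-14 + 9) + (-6 + 4)/(-6 - 1)) = 48*(-5 - 2/(-7)) = 48*(-5 - 2*(-1/7)) = 48*(-5 + 2/7) = 48*(-33/7) = -1584/7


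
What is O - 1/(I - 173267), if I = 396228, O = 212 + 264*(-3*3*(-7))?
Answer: 3755555083/222961 ≈ 16844.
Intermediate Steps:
O = 16844 (O = 212 + 264*(-9*(-7)) = 212 + 264*63 = 212 + 16632 = 16844)
O - 1/(I - 173267) = 16844 - 1/(396228 - 173267) = 16844 - 1/222961 = 3755555083/222961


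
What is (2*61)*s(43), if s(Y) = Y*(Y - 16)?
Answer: 141642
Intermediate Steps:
s(Y) = Y*(-16 + Y)
(2*61)*s(43) = (2*61)*(43*(-16 + 43)) = 122*(43*27) = 122*1161 = 141642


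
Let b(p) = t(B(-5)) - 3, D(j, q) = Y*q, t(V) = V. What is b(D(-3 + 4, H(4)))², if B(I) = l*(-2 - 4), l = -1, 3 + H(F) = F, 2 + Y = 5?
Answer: 9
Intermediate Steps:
Y = 3 (Y = -2 + 5 = 3)
H(F) = -3 + F
B(I) = 6 (B(I) = -(-2 - 4) = -1*(-6) = 6)
D(j, q) = 3*q
b(p) = 3 (b(p) = 6 - 3 = 3)
b(D(-3 + 4, H(4)))² = 3² = 9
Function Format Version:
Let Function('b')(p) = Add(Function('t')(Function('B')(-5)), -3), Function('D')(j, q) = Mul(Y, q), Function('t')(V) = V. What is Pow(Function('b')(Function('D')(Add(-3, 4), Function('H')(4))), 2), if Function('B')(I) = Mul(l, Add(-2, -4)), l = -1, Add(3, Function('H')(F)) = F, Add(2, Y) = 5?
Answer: 9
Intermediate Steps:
Y = 3 (Y = Add(-2, 5) = 3)
Function('H')(F) = Add(-3, F)
Function('B')(I) = 6 (Function('B')(I) = Mul(-1, Add(-2, -4)) = Mul(-1, -6) = 6)
Function('D')(j, q) = Mul(3, q)
Function('b')(p) = 3 (Function('b')(p) = Add(6, -3) = 3)
Pow(Function('b')(Function('D')(Add(-3, 4), Function('H')(4))), 2) = Pow(3, 2) = 9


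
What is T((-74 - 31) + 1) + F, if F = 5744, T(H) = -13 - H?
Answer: 5835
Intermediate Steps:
T((-74 - 31) + 1) + F = (-13 - ((-74 - 31) + 1)) + 5744 = (-13 - (-105 + 1)) + 5744 = (-13 - 1*(-104)) + 5744 = (-13 + 104) + 5744 = 91 + 5744 = 5835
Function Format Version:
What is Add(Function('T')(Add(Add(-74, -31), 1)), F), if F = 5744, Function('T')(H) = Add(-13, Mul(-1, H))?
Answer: 5835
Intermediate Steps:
Add(Function('T')(Add(Add(-74, -31), 1)), F) = Add(Add(-13, Mul(-1, Add(Add(-74, -31), 1))), 5744) = Add(Add(-13, Mul(-1, Add(-105, 1))), 5744) = Add(Add(-13, Mul(-1, -104)), 5744) = Add(Add(-13, 104), 5744) = Add(91, 5744) = 5835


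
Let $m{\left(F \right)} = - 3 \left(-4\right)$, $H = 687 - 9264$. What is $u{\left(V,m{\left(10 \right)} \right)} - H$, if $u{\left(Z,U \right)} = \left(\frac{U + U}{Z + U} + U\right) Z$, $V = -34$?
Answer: $\frac{90267}{11} \approx 8206.1$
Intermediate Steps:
$H = -8577$
$m{\left(F \right)} = 12$ ($m{\left(F \right)} = \left(-1\right) \left(-12\right) = 12$)
$u{\left(Z,U \right)} = Z \left(U + \frac{2 U}{U + Z}\right)$ ($u{\left(Z,U \right)} = \left(\frac{2 U}{U + Z} + U\right) Z = \left(U + \frac{2 U}{U + Z}\right) Z = Z \left(U + \frac{2 U}{U + Z}\right)$)
$u{\left(V,m{\left(10 \right)} \right)} - H = 12 \left(-34\right) \frac{1}{12 - 34} \left(2 + 12 - 34\right) - -8577 = 12 \left(-34\right) \frac{1}{-22} \left(-20\right) + 8577 = 12 \left(-34\right) \left(- \frac{1}{22}\right) \left(-20\right) + 8577 = - \frac{4080}{11} + 8577 = \frac{90267}{11}$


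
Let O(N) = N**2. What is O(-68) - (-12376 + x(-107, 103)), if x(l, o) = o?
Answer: 16897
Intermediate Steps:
O(-68) - (-12376 + x(-107, 103)) = (-68)**2 - (-12376 + 103) = 4624 - 1*(-12273) = 4624 + 12273 = 16897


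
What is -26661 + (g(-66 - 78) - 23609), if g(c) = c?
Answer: -50414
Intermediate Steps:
-26661 + (g(-66 - 78) - 23609) = -26661 + ((-66 - 78) - 23609) = -26661 + (-144 - 23609) = -26661 - 23753 = -50414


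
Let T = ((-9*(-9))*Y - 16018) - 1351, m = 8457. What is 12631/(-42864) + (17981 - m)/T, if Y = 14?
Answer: -613301021/695897040 ≈ -0.88131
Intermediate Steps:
T = -16235 (T = (-9*(-9)*14 - 16018) - 1351 = (81*14 - 16018) - 1351 = (1134 - 16018) - 1351 = -14884 - 1351 = -16235)
12631/(-42864) + (17981 - m)/T = 12631/(-42864) + (17981 - 1*8457)/(-16235) = 12631*(-1/42864) + (17981 - 8457)*(-1/16235) = -12631/42864 + 9524*(-1/16235) = -12631/42864 - 9524/16235 = -613301021/695897040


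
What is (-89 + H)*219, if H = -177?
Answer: -58254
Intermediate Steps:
(-89 + H)*219 = (-89 - 177)*219 = -266*219 = -58254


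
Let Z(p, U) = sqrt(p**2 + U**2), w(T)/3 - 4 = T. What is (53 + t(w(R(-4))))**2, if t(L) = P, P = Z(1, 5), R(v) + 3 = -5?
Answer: (53 + sqrt(26))**2 ≈ 3375.5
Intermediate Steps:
R(v) = -8 (R(v) = -3 - 5 = -8)
w(T) = 12 + 3*T
Z(p, U) = sqrt(U**2 + p**2)
P = sqrt(26) (P = sqrt(5**2 + 1**2) = sqrt(25 + 1) = sqrt(26) ≈ 5.0990)
t(L) = sqrt(26)
(53 + t(w(R(-4))))**2 = (53 + sqrt(26))**2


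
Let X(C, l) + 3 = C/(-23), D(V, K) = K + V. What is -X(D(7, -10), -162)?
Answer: 66/23 ≈ 2.8696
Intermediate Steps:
X(C, l) = -3 - C/23 (X(C, l) = -3 + C/(-23) = -3 + C*(-1/23) = -3 - C/23)
-X(D(7, -10), -162) = -(-3 - (-10 + 7)/23) = -(-3 - 1/23*(-3)) = -(-3 + 3/23) = -1*(-66/23) = 66/23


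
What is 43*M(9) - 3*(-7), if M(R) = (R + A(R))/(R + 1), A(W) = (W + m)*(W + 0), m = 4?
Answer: 2814/5 ≈ 562.80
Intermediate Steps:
A(W) = W*(4 + W) (A(W) = (W + 4)*(W + 0) = (4 + W)*W = W*(4 + W))
M(R) = (R + R*(4 + R))/(1 + R) (M(R) = (R + R*(4 + R))/(R + 1) = (R + R*(4 + R))/(1 + R))
43*M(9) - 3*(-7) = 43*(9*(5 + 9)/(1 + 9)) - 3*(-7) = 43*(9*14/10) + 21 = 43*(9*(1/10)*14) + 21 = 43*(63/5) + 21 = 2709/5 + 21 = 2814/5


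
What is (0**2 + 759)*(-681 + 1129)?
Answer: 340032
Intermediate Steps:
(0**2 + 759)*(-681 + 1129) = (0 + 759)*448 = 759*448 = 340032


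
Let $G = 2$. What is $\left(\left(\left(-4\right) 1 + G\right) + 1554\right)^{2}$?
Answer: $2408704$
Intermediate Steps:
$\left(\left(\left(-4\right) 1 + G\right) + 1554\right)^{2} = \left(\left(\left(-4\right) 1 + 2\right) + 1554\right)^{2} = \left(\left(-4 + 2\right) + 1554\right)^{2} = \left(-2 + 1554\right)^{2} = 1552^{2} = 2408704$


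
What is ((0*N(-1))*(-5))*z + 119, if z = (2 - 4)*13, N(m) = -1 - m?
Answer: 119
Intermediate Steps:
z = -26 (z = -2*13 = -26)
((0*N(-1))*(-5))*z + 119 = ((0*(-1 - 1*(-1)))*(-5))*(-26) + 119 = ((0*(-1 + 1))*(-5))*(-26) + 119 = ((0*0)*(-5))*(-26) + 119 = (0*(-5))*(-26) + 119 = 0*(-26) + 119 = 0 + 119 = 119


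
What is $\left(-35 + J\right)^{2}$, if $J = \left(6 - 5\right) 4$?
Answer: $961$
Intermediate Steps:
$J = 4$ ($J = 1 \cdot 4 = 4$)
$\left(-35 + J\right)^{2} = \left(-35 + 4\right)^{2} = \left(-31\right)^{2} = 961$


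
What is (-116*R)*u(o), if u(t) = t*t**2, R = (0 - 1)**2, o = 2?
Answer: -928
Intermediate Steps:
R = 1 (R = (-1)**2 = 1)
u(t) = t**3
(-116*R)*u(o) = -116*1*2**3 = -116*8 = -928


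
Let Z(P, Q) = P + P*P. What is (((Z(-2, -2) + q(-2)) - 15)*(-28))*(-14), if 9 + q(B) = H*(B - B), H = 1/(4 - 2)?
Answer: -8624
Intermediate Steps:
H = ½ (H = 1/2 = ½ ≈ 0.50000)
Z(P, Q) = P + P²
q(B) = -9 (q(B) = -9 + (B - B)/2 = -9 + (½)*0 = -9 + 0 = -9)
(((Z(-2, -2) + q(-2)) - 15)*(-28))*(-14) = (((-2*(1 - 2) - 9) - 15)*(-28))*(-14) = (((-2*(-1) - 9) - 15)*(-28))*(-14) = (((2 - 9) - 15)*(-28))*(-14) = ((-7 - 15)*(-28))*(-14) = -22*(-28)*(-14) = 616*(-14) = -8624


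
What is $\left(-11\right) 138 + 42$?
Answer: $-1476$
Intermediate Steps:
$\left(-11\right) 138 + 42 = -1518 + 42 = -1476$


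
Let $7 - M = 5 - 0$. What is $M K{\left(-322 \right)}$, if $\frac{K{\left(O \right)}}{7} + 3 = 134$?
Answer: $1834$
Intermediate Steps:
$M = 2$ ($M = 7 - \left(5 - 0\right) = 7 - \left(5 + 0\right) = 7 - 5 = 2$)
$K{\left(O \right)} = 917$ ($K{\left(O \right)} = -21 + 7 \cdot 134 = -21 + 938 = 917$)
$M K{\left(-322 \right)} = 2 \cdot 917 = 1834$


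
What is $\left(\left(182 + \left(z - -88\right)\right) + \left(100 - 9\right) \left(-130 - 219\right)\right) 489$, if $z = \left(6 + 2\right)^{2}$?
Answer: $-15366825$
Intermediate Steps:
$z = 64$ ($z = 8^{2} = 64$)
$\left(\left(182 + \left(z - -88\right)\right) + \left(100 - 9\right) \left(-130 - 219\right)\right) 489 = \left(\left(182 + \left(64 - -88\right)\right) + \left(100 - 9\right) \left(-130 - 219\right)\right) 489 = \left(\left(182 + \left(64 + 88\right)\right) + 91 \left(-349\right)\right) 489 = \left(\left(182 + 152\right) - 31759\right) 489 = \left(334 - 31759\right) 489 = \left(-31425\right) 489 = -15366825$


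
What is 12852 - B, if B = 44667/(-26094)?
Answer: 111801585/8698 ≈ 12854.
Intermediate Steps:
B = -14889/8698 (B = 44667*(-1/26094) = -14889/8698 ≈ -1.7118)
12852 - B = 12852 - 1*(-14889/8698) = 12852 + 14889/8698 = 111801585/8698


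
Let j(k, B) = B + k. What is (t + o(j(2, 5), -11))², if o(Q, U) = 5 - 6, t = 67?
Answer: 4356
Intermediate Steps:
o(Q, U) = -1
(t + o(j(2, 5), -11))² = (67 - 1)² = 66² = 4356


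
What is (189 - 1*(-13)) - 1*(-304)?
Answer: 506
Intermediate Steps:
(189 - 1*(-13)) - 1*(-304) = (189 + 13) + 304 = 202 + 304 = 506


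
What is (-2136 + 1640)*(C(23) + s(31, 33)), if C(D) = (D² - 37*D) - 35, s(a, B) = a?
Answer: 161696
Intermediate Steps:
C(D) = -35 + D² - 37*D
(-2136 + 1640)*(C(23) + s(31, 33)) = (-2136 + 1640)*((-35 + 23² - 37*23) + 31) = -496*((-35 + 529 - 851) + 31) = -496*(-357 + 31) = -496*(-326) = 161696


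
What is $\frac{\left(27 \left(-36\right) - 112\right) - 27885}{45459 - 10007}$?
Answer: $- \frac{28969}{35452} \approx -0.81713$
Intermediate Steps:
$\frac{\left(27 \left(-36\right) - 112\right) - 27885}{45459 - 10007} = \frac{\left(-972 - 112\right) - 27885}{35452} = \left(-1084 - 27885\right) \frac{1}{35452} = \left(-28969\right) \frac{1}{35452} = - \frac{28969}{35452}$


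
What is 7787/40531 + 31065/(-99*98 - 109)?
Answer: -1182697258/397649641 ≈ -2.9742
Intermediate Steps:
7787/40531 + 31065/(-99*98 - 109) = 7787*(1/40531) + 31065/(-9702 - 109) = 7787/40531 + 31065/(-9811) = 7787/40531 + 31065*(-1/9811) = 7787/40531 - 31065/9811 = -1182697258/397649641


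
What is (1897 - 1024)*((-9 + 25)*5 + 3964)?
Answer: 3530412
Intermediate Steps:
(1897 - 1024)*((-9 + 25)*5 + 3964) = 873*(16*5 + 3964) = 873*(80 + 3964) = 873*4044 = 3530412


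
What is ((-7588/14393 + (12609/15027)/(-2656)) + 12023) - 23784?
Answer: -2252133635206323/191483090272 ≈ -11762.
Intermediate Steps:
((-7588/14393 + (12609/15027)/(-2656)) + 12023) - 23784 = ((-7588*1/14393 + (12609*(1/15027))*(-1/2656)) + 12023) - 23784 = ((-7588/14393 + (4203/5009)*(-1/2656)) + 12023) - 23784 = ((-7588/14393 - 4203/13303904) + 12023) - 23784 = (-101010517331/191483090272 + 12023) - 23784 = 2302100183822925/191483090272 - 23784 = -2252133635206323/191483090272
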